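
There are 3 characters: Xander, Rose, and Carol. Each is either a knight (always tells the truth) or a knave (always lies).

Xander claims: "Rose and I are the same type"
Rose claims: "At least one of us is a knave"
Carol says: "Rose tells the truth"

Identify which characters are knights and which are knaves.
Xander is a knave.
Rose is a knight.
Carol is a knight.

Verification:
- Xander (knave) says "Rose and I are the same type" - this is FALSE (a lie) because Xander is a knave and Rose is a knight.
- Rose (knight) says "At least one of us is a knave" - this is TRUE because Xander is a knave.
- Carol (knight) says "Rose tells the truth" - this is TRUE because Rose is a knight.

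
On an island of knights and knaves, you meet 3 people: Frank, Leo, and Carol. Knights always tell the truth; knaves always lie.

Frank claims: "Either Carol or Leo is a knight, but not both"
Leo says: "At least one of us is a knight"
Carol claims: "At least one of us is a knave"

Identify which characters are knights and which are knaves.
Frank is a knave.
Leo is a knight.
Carol is a knight.

Verification:
- Frank (knave) says "Either Carol or Leo is a knight, but not both" - this is FALSE (a lie) because Carol is a knight and Leo is a knight.
- Leo (knight) says "At least one of us is a knight" - this is TRUE because Leo and Carol are knights.
- Carol (knight) says "At least one of us is a knave" - this is TRUE because Frank is a knave.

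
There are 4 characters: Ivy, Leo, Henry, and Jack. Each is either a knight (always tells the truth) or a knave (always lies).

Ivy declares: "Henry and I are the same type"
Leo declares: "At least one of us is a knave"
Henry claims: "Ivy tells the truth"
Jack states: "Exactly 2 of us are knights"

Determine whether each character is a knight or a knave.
Ivy is a knight.
Leo is a knight.
Henry is a knight.
Jack is a knave.

Verification:
- Ivy (knight) says "Henry and I are the same type" - this is TRUE because Ivy is a knight and Henry is a knight.
- Leo (knight) says "At least one of us is a knave" - this is TRUE because Jack is a knave.
- Henry (knight) says "Ivy tells the truth" - this is TRUE because Ivy is a knight.
- Jack (knave) says "Exactly 2 of us are knights" - this is FALSE (a lie) because there are 3 knights.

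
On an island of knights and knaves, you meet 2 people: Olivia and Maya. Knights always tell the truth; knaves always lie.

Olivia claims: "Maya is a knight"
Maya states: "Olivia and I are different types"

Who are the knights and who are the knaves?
Olivia is a knave.
Maya is a knave.

Verification:
- Olivia (knave) says "Maya is a knight" - this is FALSE (a lie) because Maya is a knave.
- Maya (knave) says "Olivia and I are different types" - this is FALSE (a lie) because Maya is a knave and Olivia is a knave.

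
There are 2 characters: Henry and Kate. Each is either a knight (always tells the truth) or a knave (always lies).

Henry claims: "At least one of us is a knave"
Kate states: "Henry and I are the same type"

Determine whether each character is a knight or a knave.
Henry is a knight.
Kate is a knave.

Verification:
- Henry (knight) says "At least one of us is a knave" - this is TRUE because Kate is a knave.
- Kate (knave) says "Henry and I are the same type" - this is FALSE (a lie) because Kate is a knave and Henry is a knight.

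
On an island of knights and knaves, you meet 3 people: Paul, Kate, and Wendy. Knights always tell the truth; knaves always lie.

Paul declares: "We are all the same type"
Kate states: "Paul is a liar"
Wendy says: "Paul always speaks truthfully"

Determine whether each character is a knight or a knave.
Paul is a knave.
Kate is a knight.
Wendy is a knave.

Verification:
- Paul (knave) says "We are all the same type" - this is FALSE (a lie) because Kate is a knight and Paul and Wendy are knaves.
- Kate (knight) says "Paul is a liar" - this is TRUE because Paul is a knave.
- Wendy (knave) says "Paul always speaks truthfully" - this is FALSE (a lie) because Paul is a knave.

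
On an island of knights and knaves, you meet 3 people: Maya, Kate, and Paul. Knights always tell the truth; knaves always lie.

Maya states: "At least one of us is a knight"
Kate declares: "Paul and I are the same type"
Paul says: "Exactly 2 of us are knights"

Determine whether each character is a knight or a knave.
Maya is a knight.
Kate is a knave.
Paul is a knight.

Verification:
- Maya (knight) says "At least one of us is a knight" - this is TRUE because Maya and Paul are knights.
- Kate (knave) says "Paul and I are the same type" - this is FALSE (a lie) because Kate is a knave and Paul is a knight.
- Paul (knight) says "Exactly 2 of us are knights" - this is TRUE because there are 2 knights.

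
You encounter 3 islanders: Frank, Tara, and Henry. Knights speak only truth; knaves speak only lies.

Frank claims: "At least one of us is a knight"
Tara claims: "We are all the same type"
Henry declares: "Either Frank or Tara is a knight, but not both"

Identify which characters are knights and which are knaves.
Frank is a knight.
Tara is a knave.
Henry is a knight.

Verification:
- Frank (knight) says "At least one of us is a knight" - this is TRUE because Frank and Henry are knights.
- Tara (knave) says "We are all the same type" - this is FALSE (a lie) because Frank and Henry are knights and Tara is a knave.
- Henry (knight) says "Either Frank or Tara is a knight, but not both" - this is TRUE because Frank is a knight and Tara is a knave.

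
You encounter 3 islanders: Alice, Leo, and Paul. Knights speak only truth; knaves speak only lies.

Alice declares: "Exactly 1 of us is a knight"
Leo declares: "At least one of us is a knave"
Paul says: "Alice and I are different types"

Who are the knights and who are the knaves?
Alice is a knave.
Leo is a knight.
Paul is a knight.

Verification:
- Alice (knave) says "Exactly 1 of us is a knight" - this is FALSE (a lie) because there are 2 knights.
- Leo (knight) says "At least one of us is a knave" - this is TRUE because Alice is a knave.
- Paul (knight) says "Alice and I are different types" - this is TRUE because Paul is a knight and Alice is a knave.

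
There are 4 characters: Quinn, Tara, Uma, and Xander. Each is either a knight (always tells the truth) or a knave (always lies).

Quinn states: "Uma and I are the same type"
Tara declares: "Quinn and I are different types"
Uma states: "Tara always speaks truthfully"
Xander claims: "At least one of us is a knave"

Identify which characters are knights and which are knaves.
Quinn is a knave.
Tara is a knight.
Uma is a knight.
Xander is a knight.

Verification:
- Quinn (knave) says "Uma and I are the same type" - this is FALSE (a lie) because Quinn is a knave and Uma is a knight.
- Tara (knight) says "Quinn and I are different types" - this is TRUE because Tara is a knight and Quinn is a knave.
- Uma (knight) says "Tara always speaks truthfully" - this is TRUE because Tara is a knight.
- Xander (knight) says "At least one of us is a knave" - this is TRUE because Quinn is a knave.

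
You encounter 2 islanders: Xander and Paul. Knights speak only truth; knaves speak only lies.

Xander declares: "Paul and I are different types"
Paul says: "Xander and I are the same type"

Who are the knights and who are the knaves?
Xander is a knight.
Paul is a knave.

Verification:
- Xander (knight) says "Paul and I are different types" - this is TRUE because Xander is a knight and Paul is a knave.
- Paul (knave) says "Xander and I are the same type" - this is FALSE (a lie) because Paul is a knave and Xander is a knight.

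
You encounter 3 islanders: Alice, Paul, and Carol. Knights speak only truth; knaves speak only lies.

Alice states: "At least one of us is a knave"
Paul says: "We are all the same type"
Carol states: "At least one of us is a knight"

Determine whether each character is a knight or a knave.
Alice is a knight.
Paul is a knave.
Carol is a knight.

Verification:
- Alice (knight) says "At least one of us is a knave" - this is TRUE because Paul is a knave.
- Paul (knave) says "We are all the same type" - this is FALSE (a lie) because Alice and Carol are knights and Paul is a knave.
- Carol (knight) says "At least one of us is a knight" - this is TRUE because Alice and Carol are knights.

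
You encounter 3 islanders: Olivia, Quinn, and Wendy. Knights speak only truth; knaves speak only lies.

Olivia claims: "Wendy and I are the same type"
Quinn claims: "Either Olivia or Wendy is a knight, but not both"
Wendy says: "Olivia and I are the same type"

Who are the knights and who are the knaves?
Olivia is a knight.
Quinn is a knave.
Wendy is a knight.

Verification:
- Olivia (knight) says "Wendy and I are the same type" - this is TRUE because Olivia is a knight and Wendy is a knight.
- Quinn (knave) says "Either Olivia or Wendy is a knight, but not both" - this is FALSE (a lie) because Olivia is a knight and Wendy is a knight.
- Wendy (knight) says "Olivia and I are the same type" - this is TRUE because Wendy is a knight and Olivia is a knight.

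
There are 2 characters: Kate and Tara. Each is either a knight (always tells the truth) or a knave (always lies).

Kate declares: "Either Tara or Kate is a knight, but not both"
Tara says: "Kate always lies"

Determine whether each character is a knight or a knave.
Kate is a knight.
Tara is a knave.

Verification:
- Kate (knight) says "Either Tara or Kate is a knight, but not both" - this is TRUE because Tara is a knave and Kate is a knight.
- Tara (knave) says "Kate always lies" - this is FALSE (a lie) because Kate is a knight.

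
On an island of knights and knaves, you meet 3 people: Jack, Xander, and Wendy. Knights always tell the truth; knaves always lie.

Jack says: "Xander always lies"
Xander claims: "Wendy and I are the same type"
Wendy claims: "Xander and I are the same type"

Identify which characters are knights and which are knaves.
Jack is a knave.
Xander is a knight.
Wendy is a knight.

Verification:
- Jack (knave) says "Xander always lies" - this is FALSE (a lie) because Xander is a knight.
- Xander (knight) says "Wendy and I are the same type" - this is TRUE because Xander is a knight and Wendy is a knight.
- Wendy (knight) says "Xander and I are the same type" - this is TRUE because Wendy is a knight and Xander is a knight.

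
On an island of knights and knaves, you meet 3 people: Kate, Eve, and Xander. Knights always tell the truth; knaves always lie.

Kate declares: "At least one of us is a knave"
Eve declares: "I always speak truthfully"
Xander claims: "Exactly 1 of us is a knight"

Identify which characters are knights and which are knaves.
Kate is a knight.
Eve is a knight.
Xander is a knave.

Verification:
- Kate (knight) says "At least one of us is a knave" - this is TRUE because Xander is a knave.
- Eve (knight) says "I always speak truthfully" - this is TRUE because Eve is a knight.
- Xander (knave) says "Exactly 1 of us is a knight" - this is FALSE (a lie) because there are 2 knights.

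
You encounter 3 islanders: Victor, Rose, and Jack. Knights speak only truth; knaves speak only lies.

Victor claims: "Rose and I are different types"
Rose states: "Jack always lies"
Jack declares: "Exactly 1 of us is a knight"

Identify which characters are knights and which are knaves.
Victor is a knave.
Rose is a knave.
Jack is a knight.

Verification:
- Victor (knave) says "Rose and I are different types" - this is FALSE (a lie) because Victor is a knave and Rose is a knave.
- Rose (knave) says "Jack always lies" - this is FALSE (a lie) because Jack is a knight.
- Jack (knight) says "Exactly 1 of us is a knight" - this is TRUE because there are 1 knights.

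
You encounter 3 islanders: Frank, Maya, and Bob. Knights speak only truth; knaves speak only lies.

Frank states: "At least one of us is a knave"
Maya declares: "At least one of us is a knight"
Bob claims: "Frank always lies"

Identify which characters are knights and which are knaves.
Frank is a knight.
Maya is a knight.
Bob is a knave.

Verification:
- Frank (knight) says "At least one of us is a knave" - this is TRUE because Bob is a knave.
- Maya (knight) says "At least one of us is a knight" - this is TRUE because Frank and Maya are knights.
- Bob (knave) says "Frank always lies" - this is FALSE (a lie) because Frank is a knight.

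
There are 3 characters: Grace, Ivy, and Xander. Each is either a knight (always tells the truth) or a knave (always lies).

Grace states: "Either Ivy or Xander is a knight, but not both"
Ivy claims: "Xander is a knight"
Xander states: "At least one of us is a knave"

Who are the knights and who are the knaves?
Grace is a knave.
Ivy is a knight.
Xander is a knight.

Verification:
- Grace (knave) says "Either Ivy or Xander is a knight, but not both" - this is FALSE (a lie) because Ivy is a knight and Xander is a knight.
- Ivy (knight) says "Xander is a knight" - this is TRUE because Xander is a knight.
- Xander (knight) says "At least one of us is a knave" - this is TRUE because Grace is a knave.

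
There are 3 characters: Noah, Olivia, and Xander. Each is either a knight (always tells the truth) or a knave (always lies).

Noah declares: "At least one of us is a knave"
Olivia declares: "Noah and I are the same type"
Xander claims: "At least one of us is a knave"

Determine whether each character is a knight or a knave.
Noah is a knight.
Olivia is a knave.
Xander is a knight.

Verification:
- Noah (knight) says "At least one of us is a knave" - this is TRUE because Olivia is a knave.
- Olivia (knave) says "Noah and I are the same type" - this is FALSE (a lie) because Olivia is a knave and Noah is a knight.
- Xander (knight) says "At least one of us is a knave" - this is TRUE because Olivia is a knave.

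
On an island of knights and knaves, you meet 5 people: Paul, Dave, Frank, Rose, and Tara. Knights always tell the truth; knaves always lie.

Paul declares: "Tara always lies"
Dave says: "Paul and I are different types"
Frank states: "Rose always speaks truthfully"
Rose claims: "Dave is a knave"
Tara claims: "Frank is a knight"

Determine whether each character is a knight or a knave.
Paul is a knave.
Dave is a knave.
Frank is a knight.
Rose is a knight.
Tara is a knight.

Verification:
- Paul (knave) says "Tara always lies" - this is FALSE (a lie) because Tara is a knight.
- Dave (knave) says "Paul and I are different types" - this is FALSE (a lie) because Dave is a knave and Paul is a knave.
- Frank (knight) says "Rose always speaks truthfully" - this is TRUE because Rose is a knight.
- Rose (knight) says "Dave is a knave" - this is TRUE because Dave is a knave.
- Tara (knight) says "Frank is a knight" - this is TRUE because Frank is a knight.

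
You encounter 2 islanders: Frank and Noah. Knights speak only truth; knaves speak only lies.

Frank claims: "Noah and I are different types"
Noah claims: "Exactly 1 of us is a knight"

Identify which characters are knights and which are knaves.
Frank is a knave.
Noah is a knave.

Verification:
- Frank (knave) says "Noah and I are different types" - this is FALSE (a lie) because Frank is a knave and Noah is a knave.
- Noah (knave) says "Exactly 1 of us is a knight" - this is FALSE (a lie) because there are 0 knights.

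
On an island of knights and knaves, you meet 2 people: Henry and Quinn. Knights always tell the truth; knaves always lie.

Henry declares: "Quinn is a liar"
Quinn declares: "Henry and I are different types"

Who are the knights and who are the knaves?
Henry is a knave.
Quinn is a knight.

Verification:
- Henry (knave) says "Quinn is a liar" - this is FALSE (a lie) because Quinn is a knight.
- Quinn (knight) says "Henry and I are different types" - this is TRUE because Quinn is a knight and Henry is a knave.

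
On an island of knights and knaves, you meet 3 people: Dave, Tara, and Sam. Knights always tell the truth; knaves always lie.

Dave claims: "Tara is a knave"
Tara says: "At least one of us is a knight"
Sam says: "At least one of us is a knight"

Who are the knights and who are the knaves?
Dave is a knave.
Tara is a knight.
Sam is a knight.

Verification:
- Dave (knave) says "Tara is a knave" - this is FALSE (a lie) because Tara is a knight.
- Tara (knight) says "At least one of us is a knight" - this is TRUE because Tara and Sam are knights.
- Sam (knight) says "At least one of us is a knight" - this is TRUE because Tara and Sam are knights.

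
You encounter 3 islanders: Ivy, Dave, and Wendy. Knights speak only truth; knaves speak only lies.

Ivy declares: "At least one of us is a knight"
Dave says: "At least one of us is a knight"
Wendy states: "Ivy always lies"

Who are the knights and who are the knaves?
Ivy is a knight.
Dave is a knight.
Wendy is a knave.

Verification:
- Ivy (knight) says "At least one of us is a knight" - this is TRUE because Ivy and Dave are knights.
- Dave (knight) says "At least one of us is a knight" - this is TRUE because Ivy and Dave are knights.
- Wendy (knave) says "Ivy always lies" - this is FALSE (a lie) because Ivy is a knight.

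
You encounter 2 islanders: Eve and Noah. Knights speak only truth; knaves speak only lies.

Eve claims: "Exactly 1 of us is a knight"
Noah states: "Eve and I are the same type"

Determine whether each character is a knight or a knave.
Eve is a knight.
Noah is a knave.

Verification:
- Eve (knight) says "Exactly 1 of us is a knight" - this is TRUE because there are 1 knights.
- Noah (knave) says "Eve and I are the same type" - this is FALSE (a lie) because Noah is a knave and Eve is a knight.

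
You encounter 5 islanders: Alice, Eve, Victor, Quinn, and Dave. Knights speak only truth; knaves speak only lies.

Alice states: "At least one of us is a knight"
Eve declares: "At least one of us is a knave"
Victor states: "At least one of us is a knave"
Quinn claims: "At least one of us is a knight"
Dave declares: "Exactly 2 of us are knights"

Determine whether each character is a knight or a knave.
Alice is a knight.
Eve is a knight.
Victor is a knight.
Quinn is a knight.
Dave is a knave.

Verification:
- Alice (knight) says "At least one of us is a knight" - this is TRUE because Alice, Eve, Victor, and Quinn are knights.
- Eve (knight) says "At least one of us is a knave" - this is TRUE because Dave is a knave.
- Victor (knight) says "At least one of us is a knave" - this is TRUE because Dave is a knave.
- Quinn (knight) says "At least one of us is a knight" - this is TRUE because Alice, Eve, Victor, and Quinn are knights.
- Dave (knave) says "Exactly 2 of us are knights" - this is FALSE (a lie) because there are 4 knights.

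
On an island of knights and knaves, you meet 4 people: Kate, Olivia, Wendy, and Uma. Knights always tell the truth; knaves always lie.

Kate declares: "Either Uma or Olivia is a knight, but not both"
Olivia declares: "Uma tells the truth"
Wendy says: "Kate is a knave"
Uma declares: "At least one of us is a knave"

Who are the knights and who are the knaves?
Kate is a knave.
Olivia is a knight.
Wendy is a knight.
Uma is a knight.

Verification:
- Kate (knave) says "Either Uma or Olivia is a knight, but not both" - this is FALSE (a lie) because Uma is a knight and Olivia is a knight.
- Olivia (knight) says "Uma tells the truth" - this is TRUE because Uma is a knight.
- Wendy (knight) says "Kate is a knave" - this is TRUE because Kate is a knave.
- Uma (knight) says "At least one of us is a knave" - this is TRUE because Kate is a knave.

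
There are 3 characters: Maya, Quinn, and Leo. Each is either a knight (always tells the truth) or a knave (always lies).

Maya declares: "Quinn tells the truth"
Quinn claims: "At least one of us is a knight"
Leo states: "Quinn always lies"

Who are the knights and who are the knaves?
Maya is a knight.
Quinn is a knight.
Leo is a knave.

Verification:
- Maya (knight) says "Quinn tells the truth" - this is TRUE because Quinn is a knight.
- Quinn (knight) says "At least one of us is a knight" - this is TRUE because Maya and Quinn are knights.
- Leo (knave) says "Quinn always lies" - this is FALSE (a lie) because Quinn is a knight.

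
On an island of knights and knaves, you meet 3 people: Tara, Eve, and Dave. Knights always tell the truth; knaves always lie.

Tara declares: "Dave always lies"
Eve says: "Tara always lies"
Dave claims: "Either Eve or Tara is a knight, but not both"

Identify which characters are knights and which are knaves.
Tara is a knave.
Eve is a knight.
Dave is a knight.

Verification:
- Tara (knave) says "Dave always lies" - this is FALSE (a lie) because Dave is a knight.
- Eve (knight) says "Tara always lies" - this is TRUE because Tara is a knave.
- Dave (knight) says "Either Eve or Tara is a knight, but not both" - this is TRUE because Eve is a knight and Tara is a knave.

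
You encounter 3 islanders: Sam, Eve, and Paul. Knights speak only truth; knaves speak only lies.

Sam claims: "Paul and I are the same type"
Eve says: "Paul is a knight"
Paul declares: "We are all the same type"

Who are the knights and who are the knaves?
Sam is a knight.
Eve is a knight.
Paul is a knight.

Verification:
- Sam (knight) says "Paul and I are the same type" - this is TRUE because Sam is a knight and Paul is a knight.
- Eve (knight) says "Paul is a knight" - this is TRUE because Paul is a knight.
- Paul (knight) says "We are all the same type" - this is TRUE because Sam, Eve, and Paul are knights.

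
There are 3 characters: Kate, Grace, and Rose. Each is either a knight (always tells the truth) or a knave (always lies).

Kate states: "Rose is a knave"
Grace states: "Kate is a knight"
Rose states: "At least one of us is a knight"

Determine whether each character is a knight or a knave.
Kate is a knave.
Grace is a knave.
Rose is a knight.

Verification:
- Kate (knave) says "Rose is a knave" - this is FALSE (a lie) because Rose is a knight.
- Grace (knave) says "Kate is a knight" - this is FALSE (a lie) because Kate is a knave.
- Rose (knight) says "At least one of us is a knight" - this is TRUE because Rose is a knight.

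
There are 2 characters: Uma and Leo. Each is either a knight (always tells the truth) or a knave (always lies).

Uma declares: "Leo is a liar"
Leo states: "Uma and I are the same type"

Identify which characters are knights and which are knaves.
Uma is a knight.
Leo is a knave.

Verification:
- Uma (knight) says "Leo is a liar" - this is TRUE because Leo is a knave.
- Leo (knave) says "Uma and I are the same type" - this is FALSE (a lie) because Leo is a knave and Uma is a knight.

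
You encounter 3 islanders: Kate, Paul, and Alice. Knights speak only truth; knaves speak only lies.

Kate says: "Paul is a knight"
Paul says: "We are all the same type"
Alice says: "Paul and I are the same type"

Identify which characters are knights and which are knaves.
Kate is a knight.
Paul is a knight.
Alice is a knight.

Verification:
- Kate (knight) says "Paul is a knight" - this is TRUE because Paul is a knight.
- Paul (knight) says "We are all the same type" - this is TRUE because Kate, Paul, and Alice are knights.
- Alice (knight) says "Paul and I are the same type" - this is TRUE because Alice is a knight and Paul is a knight.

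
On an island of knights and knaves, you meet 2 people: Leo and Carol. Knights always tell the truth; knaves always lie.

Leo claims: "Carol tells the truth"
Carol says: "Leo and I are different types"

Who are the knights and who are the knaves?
Leo is a knave.
Carol is a knave.

Verification:
- Leo (knave) says "Carol tells the truth" - this is FALSE (a lie) because Carol is a knave.
- Carol (knave) says "Leo and I are different types" - this is FALSE (a lie) because Carol is a knave and Leo is a knave.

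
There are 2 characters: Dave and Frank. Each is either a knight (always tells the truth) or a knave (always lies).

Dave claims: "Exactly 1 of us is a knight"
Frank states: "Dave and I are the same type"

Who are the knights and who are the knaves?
Dave is a knight.
Frank is a knave.

Verification:
- Dave (knight) says "Exactly 1 of us is a knight" - this is TRUE because there are 1 knights.
- Frank (knave) says "Dave and I are the same type" - this is FALSE (a lie) because Frank is a knave and Dave is a knight.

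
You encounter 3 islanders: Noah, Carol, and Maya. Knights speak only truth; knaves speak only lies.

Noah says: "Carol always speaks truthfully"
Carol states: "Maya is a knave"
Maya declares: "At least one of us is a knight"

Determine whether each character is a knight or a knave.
Noah is a knave.
Carol is a knave.
Maya is a knight.

Verification:
- Noah (knave) says "Carol always speaks truthfully" - this is FALSE (a lie) because Carol is a knave.
- Carol (knave) says "Maya is a knave" - this is FALSE (a lie) because Maya is a knight.
- Maya (knight) says "At least one of us is a knight" - this is TRUE because Maya is a knight.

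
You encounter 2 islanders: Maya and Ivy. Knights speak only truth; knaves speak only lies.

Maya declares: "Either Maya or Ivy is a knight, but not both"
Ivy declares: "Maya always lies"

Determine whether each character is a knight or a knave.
Maya is a knight.
Ivy is a knave.

Verification:
- Maya (knight) says "Either Maya or Ivy is a knight, but not both" - this is TRUE because Maya is a knight and Ivy is a knave.
- Ivy (knave) says "Maya always lies" - this is FALSE (a lie) because Maya is a knight.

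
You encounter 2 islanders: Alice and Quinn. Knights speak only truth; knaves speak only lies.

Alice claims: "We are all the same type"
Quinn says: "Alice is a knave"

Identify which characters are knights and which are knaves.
Alice is a knave.
Quinn is a knight.

Verification:
- Alice (knave) says "We are all the same type" - this is FALSE (a lie) because Quinn is a knight and Alice is a knave.
- Quinn (knight) says "Alice is a knave" - this is TRUE because Alice is a knave.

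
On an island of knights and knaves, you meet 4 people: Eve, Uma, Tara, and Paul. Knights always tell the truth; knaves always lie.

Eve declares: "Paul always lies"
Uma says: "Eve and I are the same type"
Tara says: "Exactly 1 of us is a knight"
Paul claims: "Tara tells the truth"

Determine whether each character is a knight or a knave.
Eve is a knight.
Uma is a knight.
Tara is a knave.
Paul is a knave.

Verification:
- Eve (knight) says "Paul always lies" - this is TRUE because Paul is a knave.
- Uma (knight) says "Eve and I are the same type" - this is TRUE because Uma is a knight and Eve is a knight.
- Tara (knave) says "Exactly 1 of us is a knight" - this is FALSE (a lie) because there are 2 knights.
- Paul (knave) says "Tara tells the truth" - this is FALSE (a lie) because Tara is a knave.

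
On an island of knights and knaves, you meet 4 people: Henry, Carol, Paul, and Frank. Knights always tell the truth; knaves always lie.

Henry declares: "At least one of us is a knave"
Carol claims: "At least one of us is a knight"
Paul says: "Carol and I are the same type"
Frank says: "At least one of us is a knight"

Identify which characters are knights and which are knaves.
Henry is a knight.
Carol is a knight.
Paul is a knave.
Frank is a knight.

Verification:
- Henry (knight) says "At least one of us is a knave" - this is TRUE because Paul is a knave.
- Carol (knight) says "At least one of us is a knight" - this is TRUE because Henry, Carol, and Frank are knights.
- Paul (knave) says "Carol and I are the same type" - this is FALSE (a lie) because Paul is a knave and Carol is a knight.
- Frank (knight) says "At least one of us is a knight" - this is TRUE because Henry, Carol, and Frank are knights.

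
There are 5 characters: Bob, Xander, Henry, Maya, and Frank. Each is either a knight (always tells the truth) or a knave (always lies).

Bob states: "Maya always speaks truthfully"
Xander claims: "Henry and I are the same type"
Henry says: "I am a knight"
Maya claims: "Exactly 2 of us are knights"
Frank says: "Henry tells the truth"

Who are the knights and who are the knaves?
Bob is a knave.
Xander is a knight.
Henry is a knight.
Maya is a knave.
Frank is a knight.

Verification:
- Bob (knave) says "Maya always speaks truthfully" - this is FALSE (a lie) because Maya is a knave.
- Xander (knight) says "Henry and I are the same type" - this is TRUE because Xander is a knight and Henry is a knight.
- Henry (knight) says "I am a knight" - this is TRUE because Henry is a knight.
- Maya (knave) says "Exactly 2 of us are knights" - this is FALSE (a lie) because there are 3 knights.
- Frank (knight) says "Henry tells the truth" - this is TRUE because Henry is a knight.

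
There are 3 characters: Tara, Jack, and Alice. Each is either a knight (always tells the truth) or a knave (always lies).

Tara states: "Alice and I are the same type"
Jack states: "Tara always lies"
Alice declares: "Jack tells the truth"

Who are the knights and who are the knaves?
Tara is a knave.
Jack is a knight.
Alice is a knight.

Verification:
- Tara (knave) says "Alice and I are the same type" - this is FALSE (a lie) because Tara is a knave and Alice is a knight.
- Jack (knight) says "Tara always lies" - this is TRUE because Tara is a knave.
- Alice (knight) says "Jack tells the truth" - this is TRUE because Jack is a knight.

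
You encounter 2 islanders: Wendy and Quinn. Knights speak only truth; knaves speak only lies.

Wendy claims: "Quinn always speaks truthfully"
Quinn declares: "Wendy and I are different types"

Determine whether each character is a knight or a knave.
Wendy is a knave.
Quinn is a knave.

Verification:
- Wendy (knave) says "Quinn always speaks truthfully" - this is FALSE (a lie) because Quinn is a knave.
- Quinn (knave) says "Wendy and I are different types" - this is FALSE (a lie) because Quinn is a knave and Wendy is a knave.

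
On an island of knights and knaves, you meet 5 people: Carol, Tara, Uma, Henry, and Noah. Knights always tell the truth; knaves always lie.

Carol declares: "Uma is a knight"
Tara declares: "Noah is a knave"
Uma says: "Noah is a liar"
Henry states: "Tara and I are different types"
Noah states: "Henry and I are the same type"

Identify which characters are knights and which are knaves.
Carol is a knave.
Tara is a knave.
Uma is a knave.
Henry is a knight.
Noah is a knight.

Verification:
- Carol (knave) says "Uma is a knight" - this is FALSE (a lie) because Uma is a knave.
- Tara (knave) says "Noah is a knave" - this is FALSE (a lie) because Noah is a knight.
- Uma (knave) says "Noah is a liar" - this is FALSE (a lie) because Noah is a knight.
- Henry (knight) says "Tara and I are different types" - this is TRUE because Henry is a knight and Tara is a knave.
- Noah (knight) says "Henry and I are the same type" - this is TRUE because Noah is a knight and Henry is a knight.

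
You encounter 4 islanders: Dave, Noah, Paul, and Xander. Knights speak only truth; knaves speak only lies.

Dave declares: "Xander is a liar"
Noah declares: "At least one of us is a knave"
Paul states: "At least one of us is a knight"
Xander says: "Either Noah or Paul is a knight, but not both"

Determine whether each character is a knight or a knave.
Dave is a knight.
Noah is a knight.
Paul is a knight.
Xander is a knave.

Verification:
- Dave (knight) says "Xander is a liar" - this is TRUE because Xander is a knave.
- Noah (knight) says "At least one of us is a knave" - this is TRUE because Xander is a knave.
- Paul (knight) says "At least one of us is a knight" - this is TRUE because Dave, Noah, and Paul are knights.
- Xander (knave) says "Either Noah or Paul is a knight, but not both" - this is FALSE (a lie) because Noah is a knight and Paul is a knight.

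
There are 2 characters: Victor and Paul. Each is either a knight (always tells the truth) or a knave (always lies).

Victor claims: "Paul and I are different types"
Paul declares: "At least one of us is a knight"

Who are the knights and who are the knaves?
Victor is a knave.
Paul is a knave.

Verification:
- Victor (knave) says "Paul and I are different types" - this is FALSE (a lie) because Victor is a knave and Paul is a knave.
- Paul (knave) says "At least one of us is a knight" - this is FALSE (a lie) because no one is a knight.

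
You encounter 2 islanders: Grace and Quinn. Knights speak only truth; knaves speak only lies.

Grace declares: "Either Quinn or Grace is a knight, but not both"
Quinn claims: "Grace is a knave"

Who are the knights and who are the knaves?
Grace is a knight.
Quinn is a knave.

Verification:
- Grace (knight) says "Either Quinn or Grace is a knight, but not both" - this is TRUE because Quinn is a knave and Grace is a knight.
- Quinn (knave) says "Grace is a knave" - this is FALSE (a lie) because Grace is a knight.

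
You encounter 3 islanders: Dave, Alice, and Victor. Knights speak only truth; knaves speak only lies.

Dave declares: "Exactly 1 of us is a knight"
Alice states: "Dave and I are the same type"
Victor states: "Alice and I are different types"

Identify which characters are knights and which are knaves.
Dave is a knight.
Alice is a knave.
Victor is a knave.

Verification:
- Dave (knight) says "Exactly 1 of us is a knight" - this is TRUE because there are 1 knights.
- Alice (knave) says "Dave and I are the same type" - this is FALSE (a lie) because Alice is a knave and Dave is a knight.
- Victor (knave) says "Alice and I are different types" - this is FALSE (a lie) because Victor is a knave and Alice is a knave.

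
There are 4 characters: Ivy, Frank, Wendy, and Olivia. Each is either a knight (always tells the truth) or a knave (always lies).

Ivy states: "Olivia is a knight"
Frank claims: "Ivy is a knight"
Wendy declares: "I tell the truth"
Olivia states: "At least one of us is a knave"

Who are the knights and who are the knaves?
Ivy is a knight.
Frank is a knight.
Wendy is a knave.
Olivia is a knight.

Verification:
- Ivy (knight) says "Olivia is a knight" - this is TRUE because Olivia is a knight.
- Frank (knight) says "Ivy is a knight" - this is TRUE because Ivy is a knight.
- Wendy (knave) says "I tell the truth" - this is FALSE (a lie) because Wendy is a knave.
- Olivia (knight) says "At least one of us is a knave" - this is TRUE because Wendy is a knave.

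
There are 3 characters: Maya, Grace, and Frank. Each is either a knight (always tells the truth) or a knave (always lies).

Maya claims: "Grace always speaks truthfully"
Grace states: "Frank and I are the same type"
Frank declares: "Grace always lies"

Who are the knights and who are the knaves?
Maya is a knave.
Grace is a knave.
Frank is a knight.

Verification:
- Maya (knave) says "Grace always speaks truthfully" - this is FALSE (a lie) because Grace is a knave.
- Grace (knave) says "Frank and I are the same type" - this is FALSE (a lie) because Grace is a knave and Frank is a knight.
- Frank (knight) says "Grace always lies" - this is TRUE because Grace is a knave.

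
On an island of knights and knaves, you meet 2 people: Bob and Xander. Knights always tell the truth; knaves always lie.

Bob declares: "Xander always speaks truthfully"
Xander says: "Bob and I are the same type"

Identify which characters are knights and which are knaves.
Bob is a knight.
Xander is a knight.

Verification:
- Bob (knight) says "Xander always speaks truthfully" - this is TRUE because Xander is a knight.
- Xander (knight) says "Bob and I are the same type" - this is TRUE because Xander is a knight and Bob is a knight.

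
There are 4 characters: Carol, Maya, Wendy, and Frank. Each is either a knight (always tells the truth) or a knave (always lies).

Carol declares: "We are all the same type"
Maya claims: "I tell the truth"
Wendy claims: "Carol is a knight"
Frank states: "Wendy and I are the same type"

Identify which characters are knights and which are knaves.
Carol is a knight.
Maya is a knight.
Wendy is a knight.
Frank is a knight.

Verification:
- Carol (knight) says "We are all the same type" - this is TRUE because Carol, Maya, Wendy, and Frank are knights.
- Maya (knight) says "I tell the truth" - this is TRUE because Maya is a knight.
- Wendy (knight) says "Carol is a knight" - this is TRUE because Carol is a knight.
- Frank (knight) says "Wendy and I are the same type" - this is TRUE because Frank is a knight and Wendy is a knight.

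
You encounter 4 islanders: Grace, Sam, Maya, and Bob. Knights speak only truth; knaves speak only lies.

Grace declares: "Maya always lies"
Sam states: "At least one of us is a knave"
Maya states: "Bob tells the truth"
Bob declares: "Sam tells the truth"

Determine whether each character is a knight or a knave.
Grace is a knave.
Sam is a knight.
Maya is a knight.
Bob is a knight.

Verification:
- Grace (knave) says "Maya always lies" - this is FALSE (a lie) because Maya is a knight.
- Sam (knight) says "At least one of us is a knave" - this is TRUE because Grace is a knave.
- Maya (knight) says "Bob tells the truth" - this is TRUE because Bob is a knight.
- Bob (knight) says "Sam tells the truth" - this is TRUE because Sam is a knight.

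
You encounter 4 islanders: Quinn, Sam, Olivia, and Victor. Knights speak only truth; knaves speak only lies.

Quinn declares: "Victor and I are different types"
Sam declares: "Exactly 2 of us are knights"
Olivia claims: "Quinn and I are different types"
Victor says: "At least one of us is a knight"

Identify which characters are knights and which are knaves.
Quinn is a knave.
Sam is a knave.
Olivia is a knave.
Victor is a knave.

Verification:
- Quinn (knave) says "Victor and I are different types" - this is FALSE (a lie) because Quinn is a knave and Victor is a knave.
- Sam (knave) says "Exactly 2 of us are knights" - this is FALSE (a lie) because there are 0 knights.
- Olivia (knave) says "Quinn and I are different types" - this is FALSE (a lie) because Olivia is a knave and Quinn is a knave.
- Victor (knave) says "At least one of us is a knight" - this is FALSE (a lie) because no one is a knight.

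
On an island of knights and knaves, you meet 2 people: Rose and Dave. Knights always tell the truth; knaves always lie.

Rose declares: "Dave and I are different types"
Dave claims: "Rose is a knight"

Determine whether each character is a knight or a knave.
Rose is a knave.
Dave is a knave.

Verification:
- Rose (knave) says "Dave and I are different types" - this is FALSE (a lie) because Rose is a knave and Dave is a knave.
- Dave (knave) says "Rose is a knight" - this is FALSE (a lie) because Rose is a knave.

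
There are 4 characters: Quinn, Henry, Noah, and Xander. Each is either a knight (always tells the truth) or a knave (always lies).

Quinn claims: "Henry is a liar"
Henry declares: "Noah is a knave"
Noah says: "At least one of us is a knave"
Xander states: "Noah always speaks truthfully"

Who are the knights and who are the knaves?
Quinn is a knight.
Henry is a knave.
Noah is a knight.
Xander is a knight.

Verification:
- Quinn (knight) says "Henry is a liar" - this is TRUE because Henry is a knave.
- Henry (knave) says "Noah is a knave" - this is FALSE (a lie) because Noah is a knight.
- Noah (knight) says "At least one of us is a knave" - this is TRUE because Henry is a knave.
- Xander (knight) says "Noah always speaks truthfully" - this is TRUE because Noah is a knight.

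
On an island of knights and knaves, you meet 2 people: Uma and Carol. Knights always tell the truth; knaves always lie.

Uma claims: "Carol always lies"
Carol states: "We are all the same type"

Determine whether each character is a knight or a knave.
Uma is a knight.
Carol is a knave.

Verification:
- Uma (knight) says "Carol always lies" - this is TRUE because Carol is a knave.
- Carol (knave) says "We are all the same type" - this is FALSE (a lie) because Uma is a knight and Carol is a knave.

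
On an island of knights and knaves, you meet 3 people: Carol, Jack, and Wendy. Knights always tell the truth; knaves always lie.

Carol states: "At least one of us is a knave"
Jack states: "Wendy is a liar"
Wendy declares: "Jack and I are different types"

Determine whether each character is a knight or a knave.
Carol is a knight.
Jack is a knave.
Wendy is a knight.

Verification:
- Carol (knight) says "At least one of us is a knave" - this is TRUE because Jack is a knave.
- Jack (knave) says "Wendy is a liar" - this is FALSE (a lie) because Wendy is a knight.
- Wendy (knight) says "Jack and I are different types" - this is TRUE because Wendy is a knight and Jack is a knave.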